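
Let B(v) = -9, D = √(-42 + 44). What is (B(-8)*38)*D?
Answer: -342*√2 ≈ -483.66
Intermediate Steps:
D = √2 ≈ 1.4142
(B(-8)*38)*D = (-9*38)*√2 = -342*√2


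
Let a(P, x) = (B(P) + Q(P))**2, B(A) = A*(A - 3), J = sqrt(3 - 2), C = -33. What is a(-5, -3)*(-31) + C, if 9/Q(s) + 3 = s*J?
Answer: -3000463/64 ≈ -46882.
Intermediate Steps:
J = 1 (J = sqrt(1) = 1)
Q(s) = 9/(-3 + s) (Q(s) = 9/(-3 + s*1) = 9/(-3 + s))
B(A) = A*(-3 + A)
a(P, x) = (9/(-3 + P) + P*(-3 + P))**2 (a(P, x) = (P*(-3 + P) + 9/(-3 + P))**2 = (9/(-3 + P) + P*(-3 + P))**2)
a(-5, -3)*(-31) + C = ((9 - 5*(-3 - 5)**2)**2/(-3 - 5)**2)*(-31) - 33 = ((9 - 5*(-8)**2)**2/(-8)**2)*(-31) - 33 = ((9 - 5*64)**2/64)*(-31) - 33 = ((9 - 320)**2/64)*(-31) - 33 = ((1/64)*(-311)**2)*(-31) - 33 = ((1/64)*96721)*(-31) - 33 = (96721/64)*(-31) - 33 = -2998351/64 - 33 = -3000463/64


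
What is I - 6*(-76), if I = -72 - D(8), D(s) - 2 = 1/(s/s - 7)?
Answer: 2293/6 ≈ 382.17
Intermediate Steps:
D(s) = 11/6 (D(s) = 2 + 1/(s/s - 7) = 2 + 1/(1 - 7) = 2 + 1/(-6) = 2 - ⅙ = 11/6)
I = -443/6 (I = -72 - 1*11/6 = -72 - 11/6 = -443/6 ≈ -73.833)
I - 6*(-76) = -443/6 - 6*(-76) = -443/6 + 456 = 2293/6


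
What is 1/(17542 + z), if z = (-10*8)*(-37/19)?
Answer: 19/336258 ≈ 5.6504e-5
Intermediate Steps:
z = 2960/19 (z = -(-2960)/19 = -80*(-37/19) = 2960/19 ≈ 155.79)
1/(17542 + z) = 1/(17542 + 2960/19) = 1/(336258/19) = 19/336258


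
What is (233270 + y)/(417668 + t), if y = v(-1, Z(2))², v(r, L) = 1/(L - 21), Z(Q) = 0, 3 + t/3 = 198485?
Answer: 102872071/446783274 ≈ 0.23025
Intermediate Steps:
t = 595446 (t = -9 + 3*198485 = -9 + 595455 = 595446)
v(r, L) = 1/(-21 + L)
y = 1/441 (y = (1/(-21 + 0))² = (1/(-21))² = (-1/21)² = 1/441 ≈ 0.0022676)
(233270 + y)/(417668 + t) = (233270 + 1/441)/(417668 + 595446) = (102872071/441)/1013114 = (102872071/441)*(1/1013114) = 102872071/446783274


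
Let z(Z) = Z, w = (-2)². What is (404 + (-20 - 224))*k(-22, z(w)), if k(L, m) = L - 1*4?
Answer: -4160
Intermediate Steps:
w = 4
k(L, m) = -4 + L (k(L, m) = L - 4 = -4 + L)
(404 + (-20 - 224))*k(-22, z(w)) = (404 + (-20 - 224))*(-4 - 22) = (404 - 244)*(-26) = 160*(-26) = -4160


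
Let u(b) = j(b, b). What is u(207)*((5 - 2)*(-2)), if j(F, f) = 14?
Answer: -84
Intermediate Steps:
u(b) = 14
u(207)*((5 - 2)*(-2)) = 14*((5 - 2)*(-2)) = 14*(3*(-2)) = 14*(-6) = -84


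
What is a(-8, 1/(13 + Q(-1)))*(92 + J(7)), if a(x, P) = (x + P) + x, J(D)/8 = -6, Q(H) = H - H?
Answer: -9108/13 ≈ -700.62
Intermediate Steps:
Q(H) = 0
J(D) = -48 (J(D) = 8*(-6) = -48)
a(x, P) = P + 2*x (a(x, P) = (P + x) + x = P + 2*x)
a(-8, 1/(13 + Q(-1)))*(92 + J(7)) = (1/(13 + 0) + 2*(-8))*(92 - 48) = (1/13 - 16)*44 = -207/13*44 = -9108/13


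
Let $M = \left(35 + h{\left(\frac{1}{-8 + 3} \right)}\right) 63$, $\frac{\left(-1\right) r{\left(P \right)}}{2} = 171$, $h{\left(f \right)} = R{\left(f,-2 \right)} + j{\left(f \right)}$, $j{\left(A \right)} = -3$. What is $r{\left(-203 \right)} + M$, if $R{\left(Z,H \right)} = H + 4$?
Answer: $1800$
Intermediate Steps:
$R{\left(Z,H \right)} = 4 + H$
$h{\left(f \right)} = -1$ ($h{\left(f \right)} = \left(4 - 2\right) - 3 = 2 - 3 = -1$)
$r{\left(P \right)} = -342$ ($r{\left(P \right)} = \left(-2\right) 171 = -342$)
$M = 2142$ ($M = \left(35 - 1\right) 63 = 34 \cdot 63 = 2142$)
$r{\left(-203 \right)} + M = -342 + 2142 = 1800$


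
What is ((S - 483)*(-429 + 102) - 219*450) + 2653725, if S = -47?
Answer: 2728485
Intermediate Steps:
((S - 483)*(-429 + 102) - 219*450) + 2653725 = ((-47 - 483)*(-429 + 102) - 219*450) + 2653725 = (-530*(-327) - 98550) + 2653725 = (173310 - 98550) + 2653725 = 74760 + 2653725 = 2728485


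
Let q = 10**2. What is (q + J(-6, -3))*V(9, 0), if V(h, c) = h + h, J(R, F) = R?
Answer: 1692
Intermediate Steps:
V(h, c) = 2*h
q = 100
(q + J(-6, -3))*V(9, 0) = (100 - 6)*(2*9) = 94*18 = 1692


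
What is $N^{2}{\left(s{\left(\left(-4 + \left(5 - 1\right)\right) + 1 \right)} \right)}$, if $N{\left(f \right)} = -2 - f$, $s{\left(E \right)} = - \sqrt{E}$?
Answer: $1$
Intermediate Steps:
$N^{2}{\left(s{\left(\left(-4 + \left(5 - 1\right)\right) + 1 \right)} \right)} = \left(-2 - - \sqrt{\left(-4 + \left(5 - 1\right)\right) + 1}\right)^{2} = \left(-2 - - \sqrt{\left(-4 + 4\right) + 1}\right)^{2} = \left(-2 - - \sqrt{0 + 1}\right)^{2} = \left(-2 - - \sqrt{1}\right)^{2} = \left(-2 - \left(-1\right) 1\right)^{2} = \left(-2 - -1\right)^{2} = \left(-2 + 1\right)^{2} = \left(-1\right)^{2} = 1$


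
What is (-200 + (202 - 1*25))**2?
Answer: 529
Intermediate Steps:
(-200 + (202 - 1*25))**2 = (-200 + (202 - 25))**2 = (-200 + 177)**2 = (-23)**2 = 529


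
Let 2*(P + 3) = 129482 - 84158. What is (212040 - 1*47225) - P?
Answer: 142156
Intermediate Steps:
P = 22659 (P = -3 + (129482 - 84158)/2 = -3 + (½)*45324 = -3 + 22662 = 22659)
(212040 - 1*47225) - P = (212040 - 1*47225) - 1*22659 = (212040 - 47225) - 22659 = 164815 - 22659 = 142156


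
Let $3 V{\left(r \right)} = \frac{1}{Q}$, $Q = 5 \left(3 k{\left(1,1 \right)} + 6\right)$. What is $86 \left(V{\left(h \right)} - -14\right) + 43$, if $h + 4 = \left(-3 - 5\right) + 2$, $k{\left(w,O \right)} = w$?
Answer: $\frac{168431}{135} \approx 1247.6$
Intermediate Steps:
$h = -10$ ($h = -4 + \left(\left(-3 - 5\right) + 2\right) = -4 + \left(-8 + 2\right) = -4 - 6 = -10$)
$Q = 45$ ($Q = 5 \left(3 \cdot 1 + 6\right) = 5 \left(3 + 6\right) = 5 \cdot 9 = 45$)
$V{\left(r \right)} = \frac{1}{135}$ ($V{\left(r \right)} = \frac{1}{3 \cdot 45} = \frac{1}{3} \cdot \frac{1}{45} = \frac{1}{135}$)
$86 \left(V{\left(h \right)} - -14\right) + 43 = 86 \left(\frac{1}{135} - -14\right) + 43 = 86 \left(\frac{1}{135} + 14\right) + 43 = 86 \cdot \frac{1891}{135} + 43 = \frac{162626}{135} + 43 = \frac{168431}{135}$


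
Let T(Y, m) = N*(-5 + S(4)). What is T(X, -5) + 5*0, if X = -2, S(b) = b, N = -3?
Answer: 3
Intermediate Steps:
T(Y, m) = 3 (T(Y, m) = -3*(-5 + 4) = -3*(-1) = 3)
T(X, -5) + 5*0 = 3 + 5*0 = 3 + 0 = 3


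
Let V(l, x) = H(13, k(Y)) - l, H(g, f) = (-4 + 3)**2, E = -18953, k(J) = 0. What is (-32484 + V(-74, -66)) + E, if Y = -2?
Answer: -51362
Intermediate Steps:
H(g, f) = 1 (H(g, f) = (-1)**2 = 1)
V(l, x) = 1 - l
(-32484 + V(-74, -66)) + E = (-32484 + (1 - 1*(-74))) - 18953 = (-32484 + (1 + 74)) - 18953 = (-32484 + 75) - 18953 = -32409 - 18953 = -51362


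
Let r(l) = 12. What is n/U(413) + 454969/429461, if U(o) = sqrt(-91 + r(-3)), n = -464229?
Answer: 454969/429461 + 464229*I*sqrt(79)/79 ≈ 1.0594 + 52230.0*I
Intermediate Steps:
U(o) = I*sqrt(79) (U(o) = sqrt(-91 + 12) = sqrt(-79) = I*sqrt(79))
n/U(413) + 454969/429461 = -464229*(-I*sqrt(79)/79) + 454969/429461 = -(-464229)*I*sqrt(79)/79 + 454969*(1/429461) = 464229*I*sqrt(79)/79 + 454969/429461 = 454969/429461 + 464229*I*sqrt(79)/79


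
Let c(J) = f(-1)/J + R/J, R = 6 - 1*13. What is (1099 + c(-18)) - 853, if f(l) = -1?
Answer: 2218/9 ≈ 246.44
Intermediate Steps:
R = -7 (R = 6 - 13 = -7)
c(J) = -8/J (c(J) = -1/J - 7/J = -8/J)
(1099 + c(-18)) - 853 = (1099 - 8/(-18)) - 853 = (1099 - 8*(-1/18)) - 853 = (1099 + 4/9) - 853 = 9895/9 - 853 = 2218/9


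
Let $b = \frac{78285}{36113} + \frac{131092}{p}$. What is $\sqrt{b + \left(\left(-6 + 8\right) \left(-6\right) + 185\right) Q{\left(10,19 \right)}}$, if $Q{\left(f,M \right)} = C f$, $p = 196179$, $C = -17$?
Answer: $\frac{i \sqrt{30122376474510701836257}}{1012087461} \approx 171.49 i$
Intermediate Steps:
$Q{\left(f,M \right)} = - 17 f$
$b = \frac{20091998411}{7084612227}$ ($b = \frac{78285}{36113} + \frac{131092}{196179} = \frac{20091998411}{7084612227} \approx 2.836$)
$\sqrt{b + \left(\left(-6 + 8\right) \left(-6\right) + 185\right) Q{\left(10,19 \right)}} = \sqrt{\frac{20091998411}{7084612227} + \left(\left(-6 + 8\right) \left(-6\right) + 185\right) \left(\left(-17\right) 10\right)} = \sqrt{\frac{20091998411}{7084612227} + \left(2 \left(-6\right) + 185\right) \left(-170\right)} = \sqrt{\frac{20091998411}{7084612227} + \left(-12 + 185\right) \left(-170\right)} = \sqrt{\frac{20091998411}{7084612227} + 173 \left(-170\right)} = \sqrt{\frac{20091998411}{7084612227} - 29410} = \sqrt{- \frac{208338353597659}{7084612227}} = \frac{i \sqrt{30122376474510701836257}}{1012087461}$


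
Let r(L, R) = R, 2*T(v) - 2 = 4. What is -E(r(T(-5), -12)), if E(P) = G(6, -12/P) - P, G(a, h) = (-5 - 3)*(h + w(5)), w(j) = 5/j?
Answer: 4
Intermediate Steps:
T(v) = 3 (T(v) = 1 + (1/2)*4 = 1 + 2 = 3)
G(a, h) = -8 - 8*h (G(a, h) = (-5 - 3)*(h + 5/5) = -8*(h + 5*(1/5)) = -8*(h + 1) = -8*(1 + h) = -8 - 8*h)
E(P) = -8 - P + 96/P (E(P) = (-8 - (-96)/P) - P = (-8 + 96/P) - P = -8 - P + 96/P)
-E(r(T(-5), -12)) = -(-8 - 1*(-12) + 96/(-12)) = -(-8 + 12 + 96*(-1/12)) = -(-8 + 12 - 8) = -1*(-4) = 4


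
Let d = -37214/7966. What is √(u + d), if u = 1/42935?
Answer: I*√136617845860814010/171010105 ≈ 2.1614*I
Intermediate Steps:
d = -18607/3983 (d = -37214*1/7966 = -18607/3983 ≈ -4.6716)
u = 1/42935 ≈ 2.3291e-5
√(u + d) = √(1/42935 - 18607/3983) = √(-798887562/171010105) = I*√136617845860814010/171010105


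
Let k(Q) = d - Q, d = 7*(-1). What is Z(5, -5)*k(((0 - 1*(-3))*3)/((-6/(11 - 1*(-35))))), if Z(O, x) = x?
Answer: -310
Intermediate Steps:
d = -7
k(Q) = -7 - Q
Z(5, -5)*k(((0 - 1*(-3))*3)/((-6/(11 - 1*(-35))))) = -5*(-7 - (0 - 1*(-3))*3/((-6/(11 - 1*(-35))))) = -5*(-7 - (0 + 3)*3/((-6/(11 + 35)))) = -5*(-7 - 3*3/((-6/46))) = -5*(-7 - 9/((-6*1/46))) = -5*(-7 - 9/(-3/23)) = -5*(-7 - 9*(-23)/3) = -5*(-7 - 1*(-69)) = -5*(-7 + 69) = -5*62 = -310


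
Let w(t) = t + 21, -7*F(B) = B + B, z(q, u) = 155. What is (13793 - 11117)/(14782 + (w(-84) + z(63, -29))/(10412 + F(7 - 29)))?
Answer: 16262944/89835195 ≈ 0.18103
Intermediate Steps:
F(B) = -2*B/7 (F(B) = -(B + B)/7 = -2*B/7)
w(t) = 21 + t
(13793 - 11117)/(14782 + (w(-84) + z(63, -29))/(10412 + F(7 - 29))) = (13793 - 11117)/(14782 + ((21 - 84) + 155)/(10412 - 2*(7 - 29)/7)) = 2676/(14782 + (-63 + 155)/(10412 - 2/7*(-22))) = 2676/(14782 + 92/(10412 + 44/7)) = 2676/(14782 + 92/(72928/7)) = 2676/(14782 + 92*(7/72928)) = 2676/(14782 + 161/18232) = 2676/(269505585/18232) = 2676*(18232/269505585) = 16262944/89835195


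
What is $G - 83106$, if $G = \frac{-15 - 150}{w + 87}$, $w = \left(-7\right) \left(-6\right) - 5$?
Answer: $- \frac{10305309}{124} \approx -83107.0$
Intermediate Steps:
$w = 37$ ($w = 42 - 5 = 37$)
$G = - \frac{165}{124}$ ($G = \frac{-15 - 150}{37 + 87} = - \frac{165}{124} \approx -1.3306$)
$G - 83106 = - \frac{165}{124} - 83106 = - \frac{10305309}{124}$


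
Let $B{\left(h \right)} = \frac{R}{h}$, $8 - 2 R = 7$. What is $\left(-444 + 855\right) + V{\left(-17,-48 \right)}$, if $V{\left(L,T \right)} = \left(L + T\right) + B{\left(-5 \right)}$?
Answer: $\frac{3459}{10} \approx 345.9$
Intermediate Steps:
$R = \frac{1}{2}$ ($R = 4 - \frac{7}{2} = \frac{1}{2} \approx 0.5$)
$B{\left(h \right)} = \frac{1}{2 h}$
$V{\left(L,T \right)} = - \frac{1}{10} + L + T$ ($V{\left(L,T \right)} = \left(L + T\right) + \frac{1}{2 \left(-5\right)} = \left(L + T\right) + \frac{1}{2} \left(- \frac{1}{5}\right) = \left(L + T\right) - \frac{1}{10} = - \frac{1}{10} + L + T$)
$\left(-444 + 855\right) + V{\left(-17,-48 \right)} = \left(-444 + 855\right) - \frac{651}{10} = 411 - \frac{651}{10} = \frac{3459}{10}$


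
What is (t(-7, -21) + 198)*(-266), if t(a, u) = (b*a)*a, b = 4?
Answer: -104804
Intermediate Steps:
t(a, u) = 4*a**2 (t(a, u) = (4*a)*a = 4*a**2)
(t(-7, -21) + 198)*(-266) = (4*(-7)**2 + 198)*(-266) = (4*49 + 198)*(-266) = (196 + 198)*(-266) = 394*(-266) = -104804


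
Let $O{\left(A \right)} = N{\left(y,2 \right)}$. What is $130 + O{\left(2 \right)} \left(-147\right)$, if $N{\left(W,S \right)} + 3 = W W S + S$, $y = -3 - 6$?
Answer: $-23537$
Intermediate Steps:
$y = -9$ ($y = -3 - 6 = -9$)
$N{\left(W,S \right)} = -3 + S + S W^{2}$ ($N{\left(W,S \right)} = -3 + \left(W W S + S\right) = -3 + \left(W^{2} S + S\right) = -3 + \left(S W^{2} + S\right) = -3 + \left(S + S W^{2}\right) = -3 + S + S W^{2}$)
$O{\left(A \right)} = 161$ ($O{\left(A \right)} = -3 + 2 + 2 \left(-9\right)^{2} = -3 + 2 + 2 \cdot 81 = -3 + 2 + 162 = 161$)
$130 + O{\left(2 \right)} \left(-147\right) = 130 + 161 \left(-147\right) = 130 - 23667 = -23537$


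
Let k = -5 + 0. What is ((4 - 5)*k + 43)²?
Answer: 2304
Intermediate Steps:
k = -5
((4 - 5)*k + 43)² = ((4 - 5)*(-5) + 43)² = (-1*(-5) + 43)² = (5 + 43)² = 48² = 2304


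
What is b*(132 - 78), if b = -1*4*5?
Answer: -1080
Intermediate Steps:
b = -20 (b = -4*5 = -20)
b*(132 - 78) = -20*(132 - 78) = -20*54 = -1080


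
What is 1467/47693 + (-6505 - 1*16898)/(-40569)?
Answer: 391891334/644952439 ≈ 0.60763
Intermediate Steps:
1467/47693 + (-6505 - 1*16898)/(-40569) = 1467*(1/47693) + (-6505 - 16898)*(-1/40569) = 1467/47693 - 23403*(-1/40569) = 1467/47693 + 7801/13523 = 391891334/644952439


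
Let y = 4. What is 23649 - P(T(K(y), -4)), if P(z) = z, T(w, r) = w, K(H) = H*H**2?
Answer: 23585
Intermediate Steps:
K(H) = H**3
23649 - P(T(K(y), -4)) = 23649 - 1*4**3 = 23649 - 1*64 = 23649 - 64 = 23585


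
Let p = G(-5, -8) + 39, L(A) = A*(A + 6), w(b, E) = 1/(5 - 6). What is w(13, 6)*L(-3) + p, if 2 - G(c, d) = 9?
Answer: 41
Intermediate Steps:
G(c, d) = -7 (G(c, d) = 2 - 1*9 = 2 - 9 = -7)
w(b, E) = -1 (w(b, E) = 1/(-1) = -1)
L(A) = A*(6 + A)
p = 32 (p = -7 + 39 = 32)
w(13, 6)*L(-3) + p = -(-3)*(6 - 3) + 32 = -(-3)*3 + 32 = -1*(-9) + 32 = 9 + 32 = 41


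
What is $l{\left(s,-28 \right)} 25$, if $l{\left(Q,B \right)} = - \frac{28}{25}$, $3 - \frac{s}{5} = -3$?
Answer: $-28$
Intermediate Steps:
$s = 30$ ($s = 15 - -15 = 15 + 15 = 30$)
$l{\left(Q,B \right)} = - \frac{28}{25}$ ($l{\left(Q,B \right)} = \left(-28\right) \frac{1}{25} = - \frac{28}{25}$)
$l{\left(s,-28 \right)} 25 = \left(- \frac{28}{25}\right) 25 = -28$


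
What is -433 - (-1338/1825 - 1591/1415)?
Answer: -222674306/516475 ≈ -431.14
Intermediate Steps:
-433 - (-1338/1825 - 1591/1415) = -433 - 1*(-959369/516475) = -433 + 959369/516475 = -222674306/516475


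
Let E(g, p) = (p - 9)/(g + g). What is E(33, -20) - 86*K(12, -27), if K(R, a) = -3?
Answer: 16999/66 ≈ 257.56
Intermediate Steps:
E(g, p) = (-9 + p)/(2*g) (E(g, p) = (-9 + p)/((2*g)) = (-9 + p)*(1/(2*g)) = (-9 + p)/(2*g))
E(33, -20) - 86*K(12, -27) = (1/2)*(-9 - 20)/33 - 86*(-3) = (1/2)*(1/33)*(-29) + 258 = -29/66 + 258 = 16999/66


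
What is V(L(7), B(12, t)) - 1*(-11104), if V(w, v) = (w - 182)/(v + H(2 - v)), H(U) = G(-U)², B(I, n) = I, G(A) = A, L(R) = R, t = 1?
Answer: 177639/16 ≈ 11102.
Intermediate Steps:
H(U) = U² (H(U) = (-U)² = U²)
V(w, v) = (-182 + w)/(v + (2 - v)²) (V(w, v) = (w - 182)/(v + (2 - v)²) = (-182 + w)/(v + (2 - v)²))
V(L(7), B(12, t)) - 1*(-11104) = (-182 + 7)/(12 + (-2 + 12)²) - 1*(-11104) = -175/(12 + 10²) + 11104 = -175/(12 + 100) + 11104 = -175/112 + 11104 = (1/112)*(-175) + 11104 = -25/16 + 11104 = 177639/16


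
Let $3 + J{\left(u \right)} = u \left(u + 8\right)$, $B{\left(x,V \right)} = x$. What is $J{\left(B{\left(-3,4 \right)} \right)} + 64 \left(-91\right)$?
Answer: $-5842$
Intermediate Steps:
$J{\left(u \right)} = -3 + u \left(8 + u\right)$ ($J{\left(u \right)} = -3 + u \left(u + 8\right) = -3 + u \left(8 + u\right)$)
$J{\left(B{\left(-3,4 \right)} \right)} + 64 \left(-91\right) = \left(-3 + \left(-3\right)^{2} + 8 \left(-3\right)\right) + 64 \left(-91\right) = \left(-3 + 9 - 24\right) - 5824 = -18 - 5824 = -5842$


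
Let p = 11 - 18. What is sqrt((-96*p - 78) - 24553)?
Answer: I*sqrt(23959) ≈ 154.79*I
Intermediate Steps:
p = -7
sqrt((-96*p - 78) - 24553) = sqrt((-96*(-7) - 78) - 24553) = sqrt((672 - 78) - 24553) = sqrt(594 - 24553) = sqrt(-23959) = I*sqrt(23959)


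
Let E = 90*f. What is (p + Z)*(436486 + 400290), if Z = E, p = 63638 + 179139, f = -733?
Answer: 147947854232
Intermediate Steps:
p = 242777
E = -65970 (E = 90*(-733) = -65970)
Z = -65970
(p + Z)*(436486 + 400290) = (242777 - 65970)*(436486 + 400290) = 176807*836776 = 147947854232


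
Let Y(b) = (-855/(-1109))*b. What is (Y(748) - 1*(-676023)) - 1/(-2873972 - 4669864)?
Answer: 5660510153325401/8366114124 ≈ 6.7660e+5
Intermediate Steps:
Y(b) = 855*b/1109 (Y(b) = (-855*(-1/1109))*b = 855*b/1109)
(Y(748) - 1*(-676023)) - 1/(-2873972 - 4669864) = ((855/1109)*748 - 1*(-676023)) - 1/(-2873972 - 4669864) = (639540/1109 + 676023) - 1/(-7543836) = 750349047/1109 - 1*(-1/7543836) = 750349047/1109 + 1/7543836 = 5660510153325401/8366114124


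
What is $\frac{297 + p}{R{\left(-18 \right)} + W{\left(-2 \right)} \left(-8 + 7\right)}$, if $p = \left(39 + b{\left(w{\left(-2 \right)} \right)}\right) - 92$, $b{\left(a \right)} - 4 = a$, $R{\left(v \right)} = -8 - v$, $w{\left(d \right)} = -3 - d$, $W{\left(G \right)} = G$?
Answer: $\frac{247}{12} \approx 20.583$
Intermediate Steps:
$b{\left(a \right)} = 4 + a$
$p = -50$ ($p = \left(39 + \left(4 - 1\right)\right) - 92 = \left(39 + 3\right) - 92 = 42 - 92 = -50$)
$\frac{297 + p}{R{\left(-18 \right)} + W{\left(-2 \right)} \left(-8 + 7\right)} = \frac{297 - 50}{\left(-8 - -18\right) - 2 \left(-8 + 7\right)} = \frac{247}{\left(-8 + 18\right) - -2} = \frac{247}{10 + 2} = \frac{247}{12}$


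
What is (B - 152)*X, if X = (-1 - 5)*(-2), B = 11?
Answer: -1692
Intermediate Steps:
X = 12 (X = -6*(-2) = 12)
(B - 152)*X = (11 - 152)*12 = -141*12 = -1692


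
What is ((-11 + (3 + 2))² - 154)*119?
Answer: -14042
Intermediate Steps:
((-11 + (3 + 2))² - 154)*119 = ((-11 + 5)² - 154)*119 = ((-6)² - 154)*119 = (36 - 154)*119 = -118*119 = -14042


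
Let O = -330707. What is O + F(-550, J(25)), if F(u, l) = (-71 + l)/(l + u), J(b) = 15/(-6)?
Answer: -365431088/1105 ≈ -3.3071e+5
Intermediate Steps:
J(b) = -5/2 (J(b) = 15*(-1/6) = -5/2)
F(u, l) = (-71 + l)/(l + u)
O + F(-550, J(25)) = -330707 + (-71 - 5/2)/(-5/2 - 550) = -330707 - 147/2/(-1105/2) = -330707 - 2/1105*(-147/2) = -330707 + 147/1105 = -365431088/1105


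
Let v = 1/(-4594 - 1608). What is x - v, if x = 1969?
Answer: 12211739/6202 ≈ 1969.0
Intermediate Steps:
v = -1/6202 (v = 1/(-6202) = -1/6202 ≈ -0.00016124)
x - v = 1969 - 1*(-1/6202) = 1969 + 1/6202 = 12211739/6202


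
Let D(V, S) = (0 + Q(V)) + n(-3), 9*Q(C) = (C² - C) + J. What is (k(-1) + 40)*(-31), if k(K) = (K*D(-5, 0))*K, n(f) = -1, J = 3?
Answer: -3968/3 ≈ -1322.7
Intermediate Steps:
Q(C) = ⅓ - C/9 + C²/9 (Q(C) = ((C² - C) + 3)/9 = (3 + C² - C)/9 = ⅓ - C/9 + C²/9)
D(V, S) = -⅔ - V/9 + V²/9 (D(V, S) = (0 + (⅓ - V/9 + V²/9)) - 1 = (⅓ - V/9 + V²/9) - 1 = -⅔ - V/9 + V²/9)
k(K) = 8*K²/3 (k(K) = (K*(-⅔ - ⅑*(-5) + (⅑)*(-5)²))*K = (K*(-⅔ + 5/9 + (⅑)*25))*K = (K*(-⅔ + 5/9 + 25/9))*K = (K*(8/3))*K = (8*K/3)*K = 8*K²/3)
(k(-1) + 40)*(-31) = ((8/3)*(-1)² + 40)*(-31) = ((8/3)*1 + 40)*(-31) = (8/3 + 40)*(-31) = (128/3)*(-31) = -3968/3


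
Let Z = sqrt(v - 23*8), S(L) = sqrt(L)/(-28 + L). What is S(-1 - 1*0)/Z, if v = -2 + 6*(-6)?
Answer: -sqrt(222)/6438 ≈ -0.0023143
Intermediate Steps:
v = -38 (v = -2 - 36 = -38)
S(L) = sqrt(L)/(-28 + L)
Z = I*sqrt(222) (Z = sqrt(-38 - 23*8) = sqrt(-38 - 184) = sqrt(-222) = I*sqrt(222) ≈ 14.9*I)
S(-1 - 1*0)/Z = (sqrt(-1 - 1*0)/(-28 + (-1 - 1*0)))/((I*sqrt(222))) = (sqrt(-1 + 0)/(-28 + (-1 + 0)))*(-I*sqrt(222)/222) = (sqrt(-1)/(-28 - 1))*(-I*sqrt(222)/222) = (I/(-29))*(-I*sqrt(222)/222) = (I*(-1/29))*(-I*sqrt(222)/222) = (-I/29)*(-I*sqrt(222)/222) = -sqrt(222)/6438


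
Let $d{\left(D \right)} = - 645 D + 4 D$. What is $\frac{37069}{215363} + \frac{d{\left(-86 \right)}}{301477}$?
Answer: $\frac{23047551651}{64926991151} \approx 0.35498$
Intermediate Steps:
$d{\left(D \right)} = - 641 D$
$\frac{37069}{215363} + \frac{d{\left(-86 \right)}}{301477} = \frac{37069}{215363} + \frac{\left(-641\right) \left(-86\right)}{301477} = 37069 \cdot \frac{1}{215363} + 55126 \cdot \frac{1}{301477} = \frac{37069}{215363} + \frac{55126}{301477} = \frac{23047551651}{64926991151}$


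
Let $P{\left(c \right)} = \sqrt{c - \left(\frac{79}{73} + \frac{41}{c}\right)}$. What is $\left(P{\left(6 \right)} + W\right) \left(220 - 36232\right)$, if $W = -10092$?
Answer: $363433104 - \frac{6002 i \sqrt{367482}}{73} \approx 3.6343 \cdot 10^{8} - 49842.0 i$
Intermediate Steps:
$P{\left(c \right)} = \sqrt{- \frac{79}{73} + c - \frac{41}{c}}$ ($P{\left(c \right)} = \sqrt{c - \left(\frac{79}{73} + \frac{41}{c}\right)} = \sqrt{- \frac{79}{73} + c - \frac{41}{c}}$)
$\left(P{\left(6 \right)} + W\right) \left(220 - 36232\right) = \left(\frac{\sqrt{-5767 - \frac{218489}{6} + 5329 \cdot 6}}{73} - 10092\right) \left(220 - 36232\right) = \left(\frac{\sqrt{-5767 - \frac{218489}{6} + 31974}}{73} - 10092\right) \left(-36012\right) = \left(\frac{\sqrt{- \frac{61247}{6}}}{73} - 10092\right) \left(-36012\right) = \left(\frac{\frac{1}{6} i \sqrt{367482}}{73} - 10092\right) \left(-36012\right) = \left(\frac{i \sqrt{367482}}{438} - 10092\right) \left(-36012\right) = \left(-10092 + \frac{i \sqrt{367482}}{438}\right) \left(-36012\right) = 363433104 - \frac{6002 i \sqrt{367482}}{73}$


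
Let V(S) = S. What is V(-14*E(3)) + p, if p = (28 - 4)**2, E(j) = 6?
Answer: 492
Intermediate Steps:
p = 576 (p = 24**2 = 576)
V(-14*E(3)) + p = -14*6 + 576 = -84 + 576 = 492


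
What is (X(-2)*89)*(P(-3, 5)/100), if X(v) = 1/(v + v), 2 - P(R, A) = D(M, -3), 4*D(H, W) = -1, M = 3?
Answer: -801/1600 ≈ -0.50062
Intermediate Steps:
D(H, W) = -1/4 (D(H, W) = (1/4)*(-1) = -1/4)
P(R, A) = 9/4 (P(R, A) = 2 - 1*(-1/4) = 2 + 1/4 = 9/4)
X(v) = 1/(2*v)
(X(-2)*89)*(P(-3, 5)/100) = (((1/2)/(-2))*89)*((9/4)/100) = (((1/2)*(-1/2))*89)*((9/4)*(1/100)) = -1/4*89*(9/400) = -89/4*9/400 = -801/1600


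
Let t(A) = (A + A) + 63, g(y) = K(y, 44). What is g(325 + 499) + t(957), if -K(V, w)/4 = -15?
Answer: 2037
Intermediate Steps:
K(V, w) = 60 (K(V, w) = -4*(-15) = 60)
g(y) = 60
t(A) = 63 + 2*A (t(A) = 2*A + 63 = 63 + 2*A)
g(325 + 499) + t(957) = 60 + (63 + 2*957) = 60 + (63 + 1914) = 60 + 1977 = 2037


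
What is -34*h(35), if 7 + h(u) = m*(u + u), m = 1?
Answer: -2142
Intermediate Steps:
h(u) = -7 + 2*u (h(u) = -7 + 1*(u + u) = -7 + 1*(2*u) = -7 + 2*u)
-34*h(35) = -34*(-7 + 2*35) = -34*(-7 + 70) = -34*63 = -2142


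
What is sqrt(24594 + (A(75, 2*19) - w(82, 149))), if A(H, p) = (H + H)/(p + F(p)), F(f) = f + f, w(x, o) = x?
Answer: sqrt(8849307)/19 ≈ 156.57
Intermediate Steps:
F(f) = 2*f
A(H, p) = 2*H/(3*p) (A(H, p) = (H + H)/(p + 2*p) = (2*H)/((3*p)) = (2*H)*(1/(3*p)) = 2*H/(3*p))
sqrt(24594 + (A(75, 2*19) - w(82, 149))) = sqrt(24594 + ((2/3)*75/(2*19) - 1*82)) = sqrt(24594 + ((2/3)*75/38 - 82)) = sqrt(24594 + ((2/3)*75*(1/38) - 82)) = sqrt(24594 + (25/19 - 82)) = sqrt(24594 - 1533/19) = sqrt(465753/19) = sqrt(8849307)/19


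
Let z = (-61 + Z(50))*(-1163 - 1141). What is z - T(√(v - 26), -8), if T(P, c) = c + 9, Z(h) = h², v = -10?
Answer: -5619457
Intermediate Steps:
T(P, c) = 9 + c
z = -5619456 (z = (-61 + 50²)*(-1163 - 1141) = (-61 + 2500)*(-2304) = 2439*(-2304) = -5619456)
z - T(√(v - 26), -8) = -5619456 - (9 - 8) = -5619456 - 1*1 = -5619456 - 1 = -5619457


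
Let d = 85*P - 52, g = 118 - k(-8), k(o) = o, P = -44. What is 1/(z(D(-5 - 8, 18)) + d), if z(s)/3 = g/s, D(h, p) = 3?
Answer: -1/3666 ≈ -0.00027278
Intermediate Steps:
g = 126 (g = 118 - 1*(-8) = 118 + 8 = 126)
z(s) = 378/s (z(s) = 3*(126/s) = 378/s)
d = -3792 (d = 85*(-44) - 52 = -3740 - 52 = -3792)
1/(z(D(-5 - 8, 18)) + d) = 1/(378/3 - 3792) = 1/(378*(1/3) - 3792) = 1/(126 - 3792) = 1/(-3666) = -1/3666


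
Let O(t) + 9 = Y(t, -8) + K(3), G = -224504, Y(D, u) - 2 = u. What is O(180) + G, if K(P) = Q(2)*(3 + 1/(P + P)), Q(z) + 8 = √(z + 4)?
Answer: -673633/3 + 19*√6/6 ≈ -2.2454e+5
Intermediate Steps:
Y(D, u) = 2 + u
Q(z) = -8 + √(4 + z) (Q(z) = -8 + √(z + 4) = -8 + √(4 + z))
K(P) = (-8 + √6)*(3 + 1/(2*P)) (K(P) = (-8 + √(4 + 2))*(3 + 1/(P + P)) = (-8 + √6)*(3 + 1/(2*P)))
O(t) = -121/3 + 19*√6/6 (O(t) = -9 + ((2 - 8) - ½*(1 + 6*3)*(8 - √6)/3) = -9 + (-6 - ½*⅓*(1 + 18)*(8 - √6)) = -9 + (-6 - ½*⅓*19*(8 - √6)) = -9 + (-6 + (-76/3 + 19*√6/6)) = -9 + (-94/3 + 19*√6/6) = -121/3 + 19*√6/6)
O(180) + G = (-121/3 + 19*√6/6) - 224504 = -673633/3 + 19*√6/6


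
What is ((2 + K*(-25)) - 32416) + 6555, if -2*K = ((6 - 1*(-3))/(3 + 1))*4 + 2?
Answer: -51443/2 ≈ -25722.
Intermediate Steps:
K = -11/2 (K = -(((6 - 1*(-3))/(3 + 1))*4 + 2)/2 = -(((6 + 3)/4)*4 + 2)/2 = -((9*(¼))*4 + 2)/2 = -((9/4)*4 + 2)/2 = -(9 + 2)/2 = -½*11 = -11/2 ≈ -5.5000)
((2 + K*(-25)) - 32416) + 6555 = ((2 - 11/2*(-25)) - 32416) + 6555 = ((2 + 275/2) - 32416) + 6555 = (279/2 - 32416) + 6555 = -64553/2 + 6555 = -51443/2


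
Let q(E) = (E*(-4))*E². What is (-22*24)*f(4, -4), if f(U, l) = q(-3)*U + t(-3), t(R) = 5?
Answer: -230736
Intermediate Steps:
q(E) = -4*E³ (q(E) = (-4*E)*E² = -4*E³)
f(U, l) = 5 + 108*U (f(U, l) = (-4*(-3)³)*U + 5 = (-4*(-27))*U + 5 = 108*U + 5 = 5 + 108*U)
(-22*24)*f(4, -4) = (-22*24)*(5 + 108*4) = -528*(5 + 432) = -528*437 = -230736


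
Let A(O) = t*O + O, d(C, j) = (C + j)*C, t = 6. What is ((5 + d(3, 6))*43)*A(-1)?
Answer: -9632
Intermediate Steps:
d(C, j) = C*(C + j)
A(O) = 7*O (A(O) = 6*O + O = 7*O)
((5 + d(3, 6))*43)*A(-1) = ((5 + 3*(3 + 6))*43)*(7*(-1)) = ((5 + 3*9)*43)*(-7) = ((5 + 27)*43)*(-7) = (32*43)*(-7) = 1376*(-7) = -9632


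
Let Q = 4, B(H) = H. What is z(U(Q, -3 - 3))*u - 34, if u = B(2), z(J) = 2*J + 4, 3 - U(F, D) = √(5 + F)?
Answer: -26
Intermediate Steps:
U(F, D) = 3 - √(5 + F)
z(J) = 4 + 2*J
u = 2
z(U(Q, -3 - 3))*u - 34 = (4 + 2*(3 - √(5 + 4)))*2 - 34 = (4 + 2*(3 - √9))*2 - 34 = (4 + 2*(3 - 1*3))*2 - 34 = (4 + 2*(3 - 3))*2 - 34 = (4 + 2*0)*2 - 34 = (4 + 0)*2 - 34 = 4*2 - 34 = 8 - 34 = -26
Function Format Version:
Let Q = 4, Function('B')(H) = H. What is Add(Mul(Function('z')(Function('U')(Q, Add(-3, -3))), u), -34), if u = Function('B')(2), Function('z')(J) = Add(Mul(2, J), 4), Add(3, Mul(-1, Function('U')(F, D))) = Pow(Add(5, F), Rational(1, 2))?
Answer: -26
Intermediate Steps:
Function('U')(F, D) = Add(3, Mul(-1, Pow(Add(5, F), Rational(1, 2))))
Function('z')(J) = Add(4, Mul(2, J))
u = 2
Add(Mul(Function('z')(Function('U')(Q, Add(-3, -3))), u), -34) = Add(Mul(Add(4, Mul(2, Add(3, Mul(-1, Pow(Add(5, 4), Rational(1, 2)))))), 2), -34) = Add(Mul(Add(4, Mul(2, Add(3, Mul(-1, Pow(9, Rational(1, 2)))))), 2), -34) = Add(Mul(Add(4, Mul(2, Add(3, Mul(-1, 3)))), 2), -34) = Add(Mul(Add(4, Mul(2, Add(3, -3))), 2), -34) = Add(Mul(Add(4, Mul(2, 0)), 2), -34) = Add(Mul(Add(4, 0), 2), -34) = Add(Mul(4, 2), -34) = Add(8, -34) = -26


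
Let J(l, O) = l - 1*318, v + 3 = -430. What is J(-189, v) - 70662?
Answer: -71169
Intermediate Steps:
v = -433 (v = -3 - 430 = -433)
J(l, O) = -318 + l (J(l, O) = l - 318 = -318 + l)
J(-189, v) - 70662 = (-318 - 189) - 70662 = -507 - 70662 = -71169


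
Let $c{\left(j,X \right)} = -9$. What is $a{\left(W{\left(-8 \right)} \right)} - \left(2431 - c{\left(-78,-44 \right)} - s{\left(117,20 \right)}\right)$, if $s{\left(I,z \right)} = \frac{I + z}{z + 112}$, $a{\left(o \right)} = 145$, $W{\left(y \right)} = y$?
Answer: $- \frac{302803}{132} \approx -2294.0$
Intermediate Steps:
$s{\left(I,z \right)} = \frac{I + z}{112 + z}$
$a{\left(W{\left(-8 \right)} \right)} - \left(2431 - c{\left(-78,-44 \right)} - s{\left(117,20 \right)}\right) = 145 - \left(2440 - \frac{117 + 20}{112 + 20}\right) = 145 - \left(2440 - \frac{1}{132} \cdot 137\right) = 145 + \left(\left(\frac{1}{132} \cdot 137 - 9\right) - 2431\right) = 145 + \left(\left(\frac{137}{132} - 9\right) - 2431\right) = 145 - \frac{321943}{132} = - \frac{302803}{132}$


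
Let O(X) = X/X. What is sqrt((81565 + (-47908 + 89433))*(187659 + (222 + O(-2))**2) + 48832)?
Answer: 2*sqrt(7305034438) ≈ 1.7094e+5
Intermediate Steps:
O(X) = 1
sqrt((81565 + (-47908 + 89433))*(187659 + (222 + O(-2))**2) + 48832) = sqrt((81565 + (-47908 + 89433))*(187659 + (222 + 1)**2) + 48832) = sqrt((81565 + 41525)*(187659 + 223**2) + 48832) = sqrt(123090*(187659 + 49729) + 48832) = sqrt(123090*237388 + 48832) = sqrt(29220088920 + 48832) = sqrt(29220137752) = 2*sqrt(7305034438)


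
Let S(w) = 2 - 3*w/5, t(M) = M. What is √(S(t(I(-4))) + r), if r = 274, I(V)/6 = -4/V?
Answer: √6810/5 ≈ 16.505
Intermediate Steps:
I(V) = -24/V (I(V) = 6*(-4/V) = -24/V)
S(w) = 2 - 3*w/5
√(S(t(I(-4))) + r) = √((2 - (-72)/(5*(-4))) + 274) = √((2 - (-72)*(-1)/(5*4)) + 274) = √((2 - ⅗*6) + 274) = √((2 - 18/5) + 274) = √(-8/5 + 274) = √(1362/5) = √6810/5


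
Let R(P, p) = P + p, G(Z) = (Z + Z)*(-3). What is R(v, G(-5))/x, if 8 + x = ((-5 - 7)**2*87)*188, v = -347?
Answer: -317/2355256 ≈ -0.00013459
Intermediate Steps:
G(Z) = -6*Z (G(Z) = (2*Z)*(-3) = -6*Z)
x = 2355256 (x = -8 + ((-5 - 7)**2*87)*188 = -8 + ((-12)**2*87)*188 = -8 + (144*87)*188 = -8 + 12528*188 = -8 + 2355264 = 2355256)
R(v, G(-5))/x = (-347 - 6*(-5))/2355256 = (-347 + 30)*(1/2355256) = -317*1/2355256 = -317/2355256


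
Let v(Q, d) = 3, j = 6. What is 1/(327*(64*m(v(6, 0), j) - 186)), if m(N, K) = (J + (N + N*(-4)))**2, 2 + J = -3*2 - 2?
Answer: 1/7494186 ≈ 1.3344e-7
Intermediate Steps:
J = -10 (J = -2 + (-3*2 - 2) = -2 + (-6 - 2) = -2 - 8 = -10)
m(N, K) = (-10 - 3*N)**2 (m(N, K) = (-10 + (N + N*(-4)))**2 = (-10 + (N - 4*N))**2 = (-10 - 3*N)**2)
1/(327*(64*m(v(6, 0), j) - 186)) = 1/(327*(64*(10 + 3*3)**2 - 186)) = 1/(327*(64*(10 + 9)**2 - 186)) = 1/(327*(64*19**2 - 186)) = 1/(327*(64*361 - 186)) = 1/(327*(23104 - 186)) = (1/327)/22918 = (1/327)*(1/22918) = 1/7494186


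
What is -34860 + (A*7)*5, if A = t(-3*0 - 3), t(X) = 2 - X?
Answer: -34685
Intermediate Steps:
A = 5 (A = 2 - (-3*0 - 3) = 2 - (0 - 3) = 2 - 1*(-3) = 2 + 3 = 5)
-34860 + (A*7)*5 = -34860 + (5*7)*5 = -34860 + 35*5 = -34860 + 175 = -34685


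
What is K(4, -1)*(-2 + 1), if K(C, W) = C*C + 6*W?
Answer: -10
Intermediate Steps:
K(C, W) = C**2 + 6*W
K(4, -1)*(-2 + 1) = (4**2 + 6*(-1))*(-2 + 1) = (16 - 6)*(-1) = 10*(-1) = -10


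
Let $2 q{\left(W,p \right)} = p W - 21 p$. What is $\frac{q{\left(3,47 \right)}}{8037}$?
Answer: $- \frac{1}{19} \approx -0.052632$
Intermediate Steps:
$q{\left(W,p \right)} = - \frac{21 p}{2} + \frac{W p}{2}$ ($q{\left(W,p \right)} = \frac{p W - 21 p}{2} = \frac{W p - 21 p}{2} = \frac{- 21 p + W p}{2} = - \frac{21 p}{2} + \frac{W p}{2}$)
$\frac{q{\left(3,47 \right)}}{8037} = \frac{\frac{1}{2} \cdot 47 \left(-21 + 3\right)}{8037} = \frac{1}{2} \cdot 47 \left(-18\right) \frac{1}{8037} = \left(-423\right) \frac{1}{8037} = - \frac{1}{19}$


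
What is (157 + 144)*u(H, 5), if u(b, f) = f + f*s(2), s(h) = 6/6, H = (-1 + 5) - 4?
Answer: 3010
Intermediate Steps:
H = 0 (H = 4 - 4 = 0)
s(h) = 1 (s(h) = 6*(1/6) = 1)
u(b, f) = 2*f (u(b, f) = f + f*1 = f + f = 2*f)
(157 + 144)*u(H, 5) = (157 + 144)*(2*5) = 301*10 = 3010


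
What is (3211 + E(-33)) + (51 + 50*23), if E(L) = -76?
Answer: 4336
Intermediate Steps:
(3211 + E(-33)) + (51 + 50*23) = (3211 - 76) + (51 + 50*23) = 3135 + (51 + 1150) = 3135 + 1201 = 4336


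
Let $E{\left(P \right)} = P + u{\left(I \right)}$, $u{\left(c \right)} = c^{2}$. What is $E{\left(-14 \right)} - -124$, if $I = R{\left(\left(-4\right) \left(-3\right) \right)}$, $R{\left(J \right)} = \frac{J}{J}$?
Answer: $111$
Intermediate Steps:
$R{\left(J \right)} = 1$
$I = 1$
$E{\left(P \right)} = 1 + P$ ($E{\left(P \right)} = P + 1^{2} = P + 1 = 1 + P$)
$E{\left(-14 \right)} - -124 = \left(1 - 14\right) - -124 = -13 + 124 = 111$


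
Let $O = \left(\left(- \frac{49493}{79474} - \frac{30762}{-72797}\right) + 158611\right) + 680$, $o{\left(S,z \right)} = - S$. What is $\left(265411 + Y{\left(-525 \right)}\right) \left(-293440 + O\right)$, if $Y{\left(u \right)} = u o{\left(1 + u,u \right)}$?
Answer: $\frac{7519788013745864295}{5785468778} \approx 1.2998 \cdot 10^{9}$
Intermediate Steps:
$Y{\left(u \right)} = u \left(-1 - u\right)$ ($Y{\left(u \right)} = u \left(- (1 + u)\right) = u \left(-1 - u\right)$)
$O = \frac{921571948953665}{5785468778}$ ($O = \left(\left(\left(-49493\right) \frac{1}{79474} - - \frac{30762}{72797}\right) + 158611\right) + 680 = \left(\left(- \frac{49493}{79474} + \frac{30762}{72797}\right) + 158611\right) + 680 = \left(- \frac{1158162733}{5785468778} + 158611\right) + 680 = \frac{917637830184625}{5785468778} + 680 = \frac{921571948953665}{5785468778} \approx 1.5929 \cdot 10^{5}$)
$\left(265411 + Y{\left(-525 \right)}\right) \left(-293440 + O\right) = \left(265411 - - 525 \left(1 - 525\right)\right) \left(-293440 + \frac{921571948953665}{5785468778}\right) = \left(265411 - \left(-525\right) \left(-524\right)\right) \left(- \frac{776116009262655}{5785468778}\right) = \left(265411 - 275100\right) \left(- \frac{776116009262655}{5785468778}\right) = \left(-9689\right) \left(- \frac{776116009262655}{5785468778}\right) = \frac{7519788013745864295}{5785468778}$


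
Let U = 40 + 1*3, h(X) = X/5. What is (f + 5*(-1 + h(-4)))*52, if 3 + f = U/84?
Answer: -12545/21 ≈ -597.38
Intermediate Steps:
h(X) = X/5 (h(X) = X*(⅕) = X/5)
U = 43 (U = 40 + 3 = 43)
f = -209/84 (f = -3 + 43/84 = -209/84 ≈ -2.4881)
(f + 5*(-1 + h(-4)))*52 = (-209/84 + 5*(-1 + (⅕)*(-4)))*52 = (-209/84 + 5*(-1 - ⅘))*52 = (-209/84 + 5*(-9/5))*52 = (-209/84 - 9)*52 = -965/84*52 = -12545/21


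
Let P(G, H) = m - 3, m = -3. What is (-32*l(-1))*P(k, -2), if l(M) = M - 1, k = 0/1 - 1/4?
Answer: -384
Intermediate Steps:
k = -¼ (k = 0*1 - 1*¼ = 0 - ¼ = -¼ ≈ -0.25000)
P(G, H) = -6 (P(G, H) = -3 - 3 = -6)
l(M) = -1 + M
(-32*l(-1))*P(k, -2) = -32*(-1 - 1)*(-6) = -32*(-2)*(-6) = 64*(-6) = -384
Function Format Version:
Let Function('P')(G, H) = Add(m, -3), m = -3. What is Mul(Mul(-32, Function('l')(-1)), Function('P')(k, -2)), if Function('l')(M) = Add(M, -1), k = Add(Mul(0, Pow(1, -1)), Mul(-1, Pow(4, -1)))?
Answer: -384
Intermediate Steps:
k = Rational(-1, 4) (k = Add(Mul(0, 1), Mul(-1, Rational(1, 4))) = Add(0, Rational(-1, 4)) = Rational(-1, 4) ≈ -0.25000)
Function('P')(G, H) = -6 (Function('P')(G, H) = Add(-3, -3) = -6)
Function('l')(M) = Add(-1, M)
Mul(Mul(-32, Function('l')(-1)), Function('P')(k, -2)) = Mul(Mul(-32, Add(-1, -1)), -6) = Mul(Mul(-32, -2), -6) = Mul(64, -6) = -384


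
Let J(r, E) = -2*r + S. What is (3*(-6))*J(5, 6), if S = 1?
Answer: 162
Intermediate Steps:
J(r, E) = 1 - 2*r (J(r, E) = -2*r + 1 = 1 - 2*r)
(3*(-6))*J(5, 6) = (3*(-6))*(1 - 2*5) = -18*(1 - 10) = -18*(-9) = 162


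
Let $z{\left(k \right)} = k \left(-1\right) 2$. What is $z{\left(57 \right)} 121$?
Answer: $-13794$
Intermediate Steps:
$z{\left(k \right)} = - 2 k$ ($z{\left(k \right)} = - k 2 = - 2 k$)
$z{\left(57 \right)} 121 = \left(-2\right) 57 \cdot 121 = \left(-114\right) 121 = -13794$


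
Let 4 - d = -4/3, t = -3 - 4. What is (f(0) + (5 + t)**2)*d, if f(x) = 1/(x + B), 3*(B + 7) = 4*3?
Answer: 176/9 ≈ 19.556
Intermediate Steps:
B = -3 (B = -7 + (4*3)/3 = -7 + (1/3)*12 = -7 + 4 = -3)
f(x) = 1/(-3 + x) (f(x) = 1/(x - 3) = 1/(-3 + x))
t = -7
d = 16/3 (d = 4 - (-4)/3 = 4 - 1*(-4/3) = 4 + 4/3 = 16/3 ≈ 5.3333)
(f(0) + (5 + t)**2)*d = (1/(-3 + 0) + (5 - 7)**2)*(16/3) = (1/(-3) + (-2)**2)*(16/3) = (-1/3 + 4)*(16/3) = (11/3)*(16/3) = 176/9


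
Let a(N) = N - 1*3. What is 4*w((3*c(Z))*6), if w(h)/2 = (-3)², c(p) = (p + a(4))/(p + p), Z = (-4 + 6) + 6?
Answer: 72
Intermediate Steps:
a(N) = -3 + N (a(N) = N - 3 = -3 + N)
Z = 8 (Z = 2 + 6 = 8)
c(p) = (1 + p)/(2*p) (c(p) = (p + (-3 + 4))/(p + p) = (p + 1)/((2*p)) = (1 + p)*(1/(2*p)) = (1 + p)/(2*p))
w(h) = 18 (w(h) = 2*(-3)² = 2*9 = 18)
4*w((3*c(Z))*6) = 4*18 = 72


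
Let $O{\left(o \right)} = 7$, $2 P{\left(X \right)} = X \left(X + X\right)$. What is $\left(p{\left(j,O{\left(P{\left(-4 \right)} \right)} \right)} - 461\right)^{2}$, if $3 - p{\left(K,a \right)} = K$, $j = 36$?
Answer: $244036$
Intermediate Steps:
$P{\left(X \right)} = X^{2}$ ($P{\left(X \right)} = \frac{X \left(X + X\right)}{2} = \frac{X 2 X}{2} = \frac{2 X^{2}}{2} = X^{2}$)
$p{\left(K,a \right)} = 3 - K$
$\left(p{\left(j,O{\left(P{\left(-4 \right)} \right)} \right)} - 461\right)^{2} = \left(\left(3 - 36\right) - 461\right)^{2} = \left(-33 - 461\right)^{2} = \left(-494\right)^{2} = 244036$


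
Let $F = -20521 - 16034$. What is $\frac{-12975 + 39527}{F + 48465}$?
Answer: $\frac{13276}{5955} \approx 2.2294$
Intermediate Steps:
$F = -36555$ ($F = -20521 - 16034 = -36555$)
$\frac{-12975 + 39527}{F + 48465} = \frac{-12975 + 39527}{-36555 + 48465} = \frac{26552}{11910} = 26552 \cdot \frac{1}{11910} = \frac{13276}{5955}$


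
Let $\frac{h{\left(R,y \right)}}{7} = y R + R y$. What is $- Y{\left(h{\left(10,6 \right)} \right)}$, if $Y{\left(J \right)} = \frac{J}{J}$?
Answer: $-1$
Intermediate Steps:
$h{\left(R,y \right)} = 14 R y$ ($h{\left(R,y \right)} = 7 \left(y R + R y\right) = 7 \left(R y + R y\right) = 7 \cdot 2 R y = 14 R y$)
$Y{\left(J \right)} = 1$
$- Y{\left(h{\left(10,6 \right)} \right)} = \left(-1\right) 1 = -1$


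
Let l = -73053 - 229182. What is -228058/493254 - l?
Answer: 74539197316/246627 ≈ 3.0223e+5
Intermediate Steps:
l = -302235
-228058/493254 - l = -228058/493254 - 1*(-302235) = -228058*1/493254 + 302235 = -114029/246627 + 302235 = 74539197316/246627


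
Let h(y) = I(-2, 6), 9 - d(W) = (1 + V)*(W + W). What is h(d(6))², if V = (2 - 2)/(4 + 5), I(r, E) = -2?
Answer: 4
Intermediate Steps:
V = 0 (V = 0/9 = 0*(⅑) = 0)
d(W) = 9 - 2*W (d(W) = 9 - (1 + 0)*(W + W) = 9 - 2*W)
h(y) = -2
h(d(6))² = (-2)² = 4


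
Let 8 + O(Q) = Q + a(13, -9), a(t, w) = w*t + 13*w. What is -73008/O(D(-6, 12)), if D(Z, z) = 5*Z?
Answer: 4563/17 ≈ 268.41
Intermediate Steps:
a(t, w) = 13*w + t*w (a(t, w) = t*w + 13*w = 13*w + t*w)
O(Q) = -242 + Q (O(Q) = -8 + (Q - 9*(13 + 13)) = -8 + (Q - 9*26) = -8 + (Q - 234) = -8 + (-234 + Q) = -242 + Q)
-73008/O(D(-6, 12)) = -73008/(-242 + 5*(-6)) = -73008/(-242 - 30) = -73008/(-272) = -73008*(-1/272) = 4563/17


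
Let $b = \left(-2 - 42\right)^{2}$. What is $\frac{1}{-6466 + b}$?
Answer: $- \frac{1}{4530} \approx -0.00022075$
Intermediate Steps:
$b = 1936$ ($b = \left(-44\right)^{2} = 1936$)
$\frac{1}{-6466 + b} = \frac{1}{-6466 + 1936} = \frac{1}{-4530} = - \frac{1}{4530}$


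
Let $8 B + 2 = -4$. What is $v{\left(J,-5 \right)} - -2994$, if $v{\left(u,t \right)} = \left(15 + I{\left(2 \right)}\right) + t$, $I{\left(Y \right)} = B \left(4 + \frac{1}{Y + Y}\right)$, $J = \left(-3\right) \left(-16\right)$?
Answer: $\frac{48013}{16} \approx 3000.8$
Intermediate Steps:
$B = - \frac{3}{4}$ ($B = - \frac{1}{4} + \frac{1}{8} \left(-4\right) = - \frac{1}{4} - \frac{1}{2} = - \frac{3}{4} \approx -0.75$)
$J = 48$
$I{\left(Y \right)} = -3 - \frac{3}{8 Y}$ ($I{\left(Y \right)} = - \frac{3 \left(4 + \frac{1}{Y + Y}\right)}{4} = - \frac{3 \left(4 + \frac{1}{2 Y}\right)}{4} = -3 - \frac{3}{8 Y}$)
$v{\left(u,t \right)} = \frac{189}{16} + t$ ($v{\left(u,t \right)} = \left(15 - \left(3 + \frac{3}{8 \cdot 2}\right)\right) + t = \left(15 - \frac{51}{16}\right) + t = \frac{189}{16} + t$)
$v{\left(J,-5 \right)} - -2994 = \left(\frac{189}{16} - 5\right) - -2994 = \frac{109}{16} + 2994 = \frac{48013}{16}$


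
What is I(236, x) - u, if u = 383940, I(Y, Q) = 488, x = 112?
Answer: -383452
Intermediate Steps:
I(236, x) - u = 488 - 1*383940 = 488 - 383940 = -383452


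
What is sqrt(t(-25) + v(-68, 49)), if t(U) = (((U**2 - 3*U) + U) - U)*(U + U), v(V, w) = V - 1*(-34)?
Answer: I*sqrt(35034) ≈ 187.17*I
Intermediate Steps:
v(V, w) = 34 + V (v(V, w) = V + 34 = 34 + V)
t(U) = 2*U*(U**2 - 3*U) (t(U) = ((U**2 - 2*U) - U)*(2*U) = (U**2 - 3*U)*(2*U) = 2*U*(U**2 - 3*U))
sqrt(t(-25) + v(-68, 49)) = sqrt(2*(-25)**2*(-3 - 25) + (34 - 68)) = sqrt(2*625*(-28) - 34) = sqrt(-35000 - 34) = sqrt(-35034) = I*sqrt(35034)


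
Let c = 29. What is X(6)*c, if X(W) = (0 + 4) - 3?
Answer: 29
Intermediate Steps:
X(W) = 1 (X(W) = 4 - 3 = 1)
X(6)*c = 1*29 = 29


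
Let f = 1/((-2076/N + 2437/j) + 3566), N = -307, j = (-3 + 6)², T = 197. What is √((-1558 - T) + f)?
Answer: 6*I*√5497929089746247/10619701 ≈ 41.893*I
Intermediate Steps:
j = 9 (j = 3² = 9)
f = 2763/10619701 (f = 1/((-2076/(-307) + 2437/9) + 3566) = 1/((-2076*(-1/307) + 2437*(⅑)) + 3566) = 1/((2076/307 + 2437/9) + 3566) = 1/(766843/2763 + 3566) = 1/(10619701/2763) = 2763/10619701 ≈ 0.00026018)
√((-1558 - T) + f) = √((-1558 - 1*197) + 2763/10619701) = √((-1558 - 197) + 2763/10619701) = √(-1755 + 2763/10619701) = √(-18637572492/10619701) = 6*I*√5497929089746247/10619701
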